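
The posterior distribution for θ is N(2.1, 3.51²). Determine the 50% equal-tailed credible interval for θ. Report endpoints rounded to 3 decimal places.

[-0.267, 4.467]

The posterior is symmetric, so the 50% equal-tailed interval is θ = 2.1 ± z·3.51 with z = 0.674.
Half-width: 0.674 × 3.51 = 2.367.
2.1 − 2.367 = -0.267; 2.1 + 2.367 = 4.467.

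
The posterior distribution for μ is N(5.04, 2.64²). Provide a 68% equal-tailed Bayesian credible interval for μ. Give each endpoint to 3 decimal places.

The posterior is symmetric, so the 68% equal-tailed interval is μ = 5.04 ± z·2.64 with z = 0.994.
Half-width: 0.994 × 2.64 = 2.625.
5.04 − 2.625 = 2.415; 5.04 + 2.625 = 7.665.

[2.415, 7.665]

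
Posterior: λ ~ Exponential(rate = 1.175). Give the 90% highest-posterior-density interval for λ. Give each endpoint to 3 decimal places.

[0.000, 1.960]

The exponential density is strictly decreasing on [0, ∞), so the HPD interval is anchored at 0: [0, q] with P(λ ≤ q) = 0.90.
q = −ln(1 − 0.90) / 1.175 = 2.3026 / 1.175 = 1.960.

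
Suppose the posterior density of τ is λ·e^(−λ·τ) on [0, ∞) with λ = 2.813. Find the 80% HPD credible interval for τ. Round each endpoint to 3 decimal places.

The exponential density is strictly decreasing on [0, ∞), so the HPD interval is anchored at 0: [0, q] with P(τ ≤ q) = 0.80.
q = −ln(1 − 0.80) / 2.813 = 1.6094 / 2.813 = 0.572.

[0.000, 0.572]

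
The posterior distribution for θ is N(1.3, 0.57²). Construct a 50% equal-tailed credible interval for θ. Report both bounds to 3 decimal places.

[0.916, 1.684]

The posterior is symmetric, so the 50% equal-tailed interval is θ = 1.3 ± z·0.57 with z = 0.674.
Half-width: 0.674 × 0.57 = 0.384.
1.3 − 0.384 = 0.916; 1.3 + 0.384 = 1.684.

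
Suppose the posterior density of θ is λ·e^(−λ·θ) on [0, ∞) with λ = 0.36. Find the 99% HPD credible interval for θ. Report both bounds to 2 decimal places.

[0.00, 12.79]

The exponential density is strictly decreasing on [0, ∞), so the HPD interval is anchored at 0: [0, q] with P(θ ≤ q) = 0.99.
q = −ln(1 − 0.99) / 0.36 = 4.6052 / 0.36 = 12.79.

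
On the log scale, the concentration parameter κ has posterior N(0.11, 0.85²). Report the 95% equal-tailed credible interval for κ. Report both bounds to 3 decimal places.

[0.211, 5.906]

On the log scale the 95% interval is 0.11 ± 1.960 × 0.85 = [-1.5560, 1.7760].
Exponentiate: [e^-1.5560, e^1.7760] = [0.211, 5.906].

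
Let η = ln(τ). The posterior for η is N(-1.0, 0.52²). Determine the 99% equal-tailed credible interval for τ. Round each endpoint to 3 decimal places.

[0.096, 1.404]

On the log scale the 99% interval is -1.0 ± 2.576 × 0.52 = [-2.3394, 0.3394].
Exponentiate: [e^-2.3394, e^0.3394] = [0.096, 1.404].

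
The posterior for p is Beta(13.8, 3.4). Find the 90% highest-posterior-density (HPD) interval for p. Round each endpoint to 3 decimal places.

The posterior is unimodal and skewed, so the HPD interval has equal density at both endpoints and is the shortest 90% interval.
Solving f(0.660) = f(0.952) with F(0.952) − F(0.660) = 0.90 gives [0.660, 0.952].
For comparison, the equal-tailed interval is [0.630, 0.934]; the HPD is narrower and shifted toward the mode.

[0.660, 0.952]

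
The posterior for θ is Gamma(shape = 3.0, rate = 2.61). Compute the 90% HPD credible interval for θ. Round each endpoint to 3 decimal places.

The posterior is unimodal and skewed, so the HPD interval has equal density at both endpoints and is the shortest 90% interval.
Solving f(0.169) = f(2.099) with F(2.099) − F(0.169) = 0.90 gives [0.169, 2.099].
For comparison, the equal-tailed interval is [0.313, 2.412]; the HPD is narrower and shifted toward the mode.

[0.169, 2.099]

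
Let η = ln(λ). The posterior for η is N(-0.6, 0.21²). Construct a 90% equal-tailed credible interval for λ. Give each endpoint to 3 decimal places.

On the log scale the 90% interval is -0.6 ± 1.645 × 0.21 = [-0.9454, -0.2546].
Exponentiate: [e^-0.9454, e^-0.2546] = [0.389, 0.775].

[0.389, 0.775]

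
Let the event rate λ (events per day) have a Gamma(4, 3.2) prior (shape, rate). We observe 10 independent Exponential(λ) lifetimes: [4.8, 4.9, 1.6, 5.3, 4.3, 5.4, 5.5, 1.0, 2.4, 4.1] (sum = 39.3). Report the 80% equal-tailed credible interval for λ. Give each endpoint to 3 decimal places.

Posterior: Gamma(4+10, 3.2+39.3) = Gamma(14, 42.5) (shape, rate).
Equal-tailed 80% interval: Gamma(14, 42.5) quantiles at 0.1 and 0.9.
Posterior mean ≈ 0.329, SD ≈ 0.088; a Normal approximation gives roughly [0.217, 0.442].
Exact: lower = 0.223; upper = 0.446.

[0.223, 0.446]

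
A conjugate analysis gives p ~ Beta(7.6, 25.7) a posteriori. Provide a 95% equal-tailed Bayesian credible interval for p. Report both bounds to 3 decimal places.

[0.105, 0.383]

Posterior: Beta(7.6, 25.7).
Equal-tailed 95% interval: the 0.025 and 0.975 quantiles of Beta(7.6, 25.7).
Posterior mean ≈ 0.228, SD ≈ 0.072; a Normal approximation gives roughly [0.088, 0.369].
Exact: F⁻¹(0.025) = 0.105; F⁻¹(0.975) = 0.383.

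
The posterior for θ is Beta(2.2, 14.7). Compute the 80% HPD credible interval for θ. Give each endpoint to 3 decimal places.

[0.019, 0.201]

The posterior is unimodal and skewed, so the HPD interval has equal density at both endpoints and is the shortest 80% interval.
Solving f(0.019) = f(0.201) with F(0.201) − F(0.019) = 0.80 gives [0.019, 0.201].
For comparison, the equal-tailed interval is [0.041, 0.240]; the HPD is narrower and shifted toward the mode.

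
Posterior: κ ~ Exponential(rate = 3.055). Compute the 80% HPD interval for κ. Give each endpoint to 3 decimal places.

The exponential density is strictly decreasing on [0, ∞), so the HPD interval is anchored at 0: [0, q] with P(κ ≤ q) = 0.80.
q = −ln(1 − 0.80) / 3.055 = 1.6094 / 3.055 = 0.527.

[0.000, 0.527]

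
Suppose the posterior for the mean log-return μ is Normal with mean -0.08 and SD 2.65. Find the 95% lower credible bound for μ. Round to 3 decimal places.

Need L with P(μ ≥ L) = 0.95: L = -0.08 − z_{0.05}·2.65.
z = 1.645; L = -0.08 − 1.645 × 2.65 = -4.439.

-4.439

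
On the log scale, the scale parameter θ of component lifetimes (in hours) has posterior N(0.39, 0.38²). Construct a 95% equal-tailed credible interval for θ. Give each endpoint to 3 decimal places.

[0.701, 3.111]

On the log scale the 95% interval is 0.39 ± 1.960 × 0.38 = [-0.3548, 1.1348].
Exponentiate: [e^-0.3548, e^1.1348] = [0.701, 3.111].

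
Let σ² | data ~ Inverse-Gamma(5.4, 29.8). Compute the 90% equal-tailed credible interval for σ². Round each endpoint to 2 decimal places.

[3.07, 13.40]

Inverse-Gamma(5.4, 29.8) quantiles: F⁻¹(0.05) and F⁻¹(0.95).
Equivalently, 1/σ² ~ Gamma(5.4, rate = 29.8); invert its 0.95 and 0.05 quantiles.
Posterior mean ≈ 6.77, SD ≈ 3.67; a Normal approximation gives roughly [0.73, 12.81].
Exact: lower = 3.07; upper = 13.40.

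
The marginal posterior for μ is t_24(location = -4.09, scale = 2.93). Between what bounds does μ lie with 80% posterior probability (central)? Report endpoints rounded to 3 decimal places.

The t_24 distribution is symmetric; the 80% interval is -4.09 ± t·2.93 with t_{0.9,24} = 1.318.
Half-width: 1.318 × 2.93 = 3.861.
-4.09 − 3.861 = -7.951; -4.09 + 3.861 = -0.229.

[-7.951, -0.229]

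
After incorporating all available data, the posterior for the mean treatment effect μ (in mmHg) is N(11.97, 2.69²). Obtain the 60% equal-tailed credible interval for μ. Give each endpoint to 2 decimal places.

The posterior is symmetric, so the 60% equal-tailed interval is μ = 11.97 ± z·2.69 with z = 0.842.
Half-width: 0.842 × 2.69 = 2.26.
11.97 − 2.26 = 9.71; 11.97 + 2.26 = 14.23.

[9.71, 14.23]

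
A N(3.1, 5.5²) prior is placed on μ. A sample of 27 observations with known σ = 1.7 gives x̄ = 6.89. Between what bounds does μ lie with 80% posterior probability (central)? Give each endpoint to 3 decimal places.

[6.458, 7.295]

Posterior precision = 1/5.5² + 27/1.7² = 0.0331 + 9.3426 = 9.3756, so posterior SD = 0.3266.
Posterior mean = (3.1/5.5² + 27·6.89/1.7²) / 9.3756 = 6.8766.
Interval: 6.8766 ± 1.282 × 0.3266 → [6.458, 7.295].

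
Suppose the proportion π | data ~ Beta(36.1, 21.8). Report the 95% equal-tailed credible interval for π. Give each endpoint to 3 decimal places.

[0.496, 0.743]

Posterior: Beta(36.1, 21.8).
Equal-tailed 95% interval: the 0.025 and 0.975 quantiles of Beta(36.1, 21.8).
Posterior mean ≈ 0.623, SD ≈ 0.063; a Normal approximation gives roughly [0.500, 0.747].
Exact: F⁻¹(0.025) = 0.496; F⁻¹(0.975) = 0.743.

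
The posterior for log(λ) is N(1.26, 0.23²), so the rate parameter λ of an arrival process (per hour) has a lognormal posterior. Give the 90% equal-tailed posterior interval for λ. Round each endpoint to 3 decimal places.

[2.415, 5.146]

On the log scale the 90% interval is 1.26 ± 1.645 × 0.23 = [0.8817, 1.6383].
Exponentiate: [e^0.8817, e^1.6383] = [2.415, 5.146].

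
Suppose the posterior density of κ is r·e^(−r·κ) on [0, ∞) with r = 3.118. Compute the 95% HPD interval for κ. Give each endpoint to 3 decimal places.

[0.000, 0.961]

The exponential density is strictly decreasing on [0, ∞), so the HPD interval is anchored at 0: [0, q] with P(κ ≤ q) = 0.95.
q = −ln(1 − 0.95) / 3.118 = 2.9957 / 3.118 = 0.961.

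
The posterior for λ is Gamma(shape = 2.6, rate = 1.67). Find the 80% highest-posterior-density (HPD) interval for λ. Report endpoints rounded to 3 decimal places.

The posterior is unimodal and skewed, so the HPD interval has equal density at both endpoints and is the shortest 80% interval.
Solving f(0.263) = f(2.368) with F(2.368) − F(0.263) = 0.80 gives [0.263, 2.368].
For comparison, the equal-tailed interval is [0.517, 2.851]; the HPD is narrower and shifted toward the mode.

[0.263, 2.368]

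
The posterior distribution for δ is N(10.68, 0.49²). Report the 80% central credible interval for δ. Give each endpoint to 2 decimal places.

[10.05, 11.31]

The posterior is symmetric, so the 80% equal-tailed interval is δ = 10.68 ± z·0.49 with z = 1.282.
Half-width: 1.282 × 0.49 = 0.63.
10.68 − 0.63 = 10.05; 10.68 + 0.63 = 11.31.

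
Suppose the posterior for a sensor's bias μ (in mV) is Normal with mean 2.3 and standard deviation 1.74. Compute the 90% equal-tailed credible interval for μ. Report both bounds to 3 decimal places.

The posterior is symmetric, so the 90% equal-tailed interval is μ = 2.3 ± z·1.74 with z = 1.645.
Half-width: 1.645 × 1.74 = 2.862.
2.3 − 2.862 = -0.562; 2.3 + 2.862 = 5.162.

[-0.562, 5.162]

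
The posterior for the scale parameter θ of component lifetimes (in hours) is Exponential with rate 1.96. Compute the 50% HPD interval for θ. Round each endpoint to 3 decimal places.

The exponential density is strictly decreasing on [0, ∞), so the HPD interval is anchored at 0: [0, q] with P(θ ≤ q) = 0.50.
q = −ln(1 − 0.50) / 1.96 = 0.6931 / 1.96 = 0.354.

[0.000, 0.354]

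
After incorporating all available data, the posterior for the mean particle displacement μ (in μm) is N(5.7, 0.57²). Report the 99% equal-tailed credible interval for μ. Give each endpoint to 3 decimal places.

The posterior is symmetric, so the 99% equal-tailed interval is μ = 5.7 ± z·0.57 with z = 2.576.
Half-width: 2.576 × 0.57 = 1.468.
5.7 − 1.468 = 4.232; 5.7 + 1.468 = 7.168.

[4.232, 7.168]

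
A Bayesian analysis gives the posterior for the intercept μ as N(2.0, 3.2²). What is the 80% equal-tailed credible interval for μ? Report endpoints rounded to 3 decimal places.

[-2.101, 6.101]

The posterior is symmetric, so the 80% equal-tailed interval is μ = 2.0 ± z·3.2 with z = 1.282.
Half-width: 1.282 × 3.2 = 4.101.
2.0 − 4.101 = -2.101; 2.0 + 4.101 = 6.101.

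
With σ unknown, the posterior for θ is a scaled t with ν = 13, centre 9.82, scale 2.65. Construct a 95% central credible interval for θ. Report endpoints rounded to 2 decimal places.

The t_13 distribution is symmetric; the 95% interval is 9.82 ± t·2.65 with t_{0.975,13} = 2.160.
Half-width: 2.160 × 2.65 = 5.72.
9.82 − 5.72 = 4.10; 9.82 + 5.72 = 15.54.

[4.10, 15.54]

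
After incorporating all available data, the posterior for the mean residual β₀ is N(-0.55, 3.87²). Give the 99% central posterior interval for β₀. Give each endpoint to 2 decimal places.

The posterior is symmetric, so the 99% equal-tailed interval is β₀ = -0.55 ± z·3.87 with z = 2.576.
Half-width: 2.576 × 3.87 = 9.97.
-0.55 − 9.97 = -10.52; -0.55 + 9.97 = 9.42.

[-10.52, 9.42]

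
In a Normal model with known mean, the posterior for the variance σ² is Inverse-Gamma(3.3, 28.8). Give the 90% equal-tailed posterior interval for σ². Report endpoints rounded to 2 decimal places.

[4.27, 29.54]

Inverse-Gamma(3.3, 28.8) quantiles: F⁻¹(0.05) and F⁻¹(0.95).
Equivalently, 1/σ² ~ Gamma(3.3, rate = 28.8); invert its 0.95 and 0.05 quantiles.
Posterior mean ≈ 12.52, SD ≈ 10.98; a Normal approximation gives roughly [-5.54, 30.59].
Exact: lower = 4.27; upper = 29.54.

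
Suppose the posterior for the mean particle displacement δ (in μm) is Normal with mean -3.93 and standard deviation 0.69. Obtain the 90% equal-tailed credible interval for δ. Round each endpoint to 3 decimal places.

The posterior is symmetric, so the 90% equal-tailed interval is δ = -3.93 ± z·0.69 with z = 1.645.
Half-width: 1.645 × 0.69 = 1.135.
-3.93 − 1.135 = -5.065; -3.93 + 1.135 = -2.795.

[-5.065, -2.795]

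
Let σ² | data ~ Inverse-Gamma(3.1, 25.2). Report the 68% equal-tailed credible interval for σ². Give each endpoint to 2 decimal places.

Inverse-Gamma(3.1, 25.2) quantiles: F⁻¹(0.16) and F⁻¹(0.84).
Equivalently, 1/σ² ~ Gamma(3.1, rate = 25.2); invert its 0.84 and 0.16 quantiles.
Posterior mean ≈ 12.00, SD ≈ 11.44; a Normal approximation gives roughly [0.62, 23.38].
Exact: lower = 5.30; upper = 17.47.

[5.30, 17.47]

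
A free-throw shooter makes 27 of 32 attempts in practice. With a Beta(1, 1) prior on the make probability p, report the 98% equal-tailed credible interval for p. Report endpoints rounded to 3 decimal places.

[0.649, 0.943]

Posterior: Beta(1+27, 1+5) = Beta(28, 6).
Equal-tailed 98% interval: the 0.01 and 0.99 quantiles of Beta(28, 6).
Posterior mean ≈ 0.824, SD ≈ 0.064; a Normal approximation gives roughly [0.674, 0.973].
Exact: F⁻¹(0.01) = 0.649; F⁻¹(0.99) = 0.943.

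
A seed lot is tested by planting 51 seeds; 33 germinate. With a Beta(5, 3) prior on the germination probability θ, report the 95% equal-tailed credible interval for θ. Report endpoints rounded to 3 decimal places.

[0.519, 0.760]

Posterior: Beta(5+33, 3+18) = Beta(38, 21).
Equal-tailed 95% interval: the 0.025 and 0.975 quantiles of Beta(38, 21).
Posterior mean ≈ 0.644, SD ≈ 0.062; a Normal approximation gives roughly [0.523, 0.765].
Exact: F⁻¹(0.025) = 0.519; F⁻¹(0.975) = 0.760.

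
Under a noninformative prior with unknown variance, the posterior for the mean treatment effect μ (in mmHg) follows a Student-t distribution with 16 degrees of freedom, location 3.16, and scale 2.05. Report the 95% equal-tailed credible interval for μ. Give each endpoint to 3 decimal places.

[-1.186, 7.506]

The t_16 distribution is symmetric; the 95% interval is 3.16 ± t·2.05 with t_{0.975,16} = 2.120.
Half-width: 2.120 × 2.05 = 4.346.
3.16 − 4.346 = -1.186; 3.16 + 4.346 = 7.506.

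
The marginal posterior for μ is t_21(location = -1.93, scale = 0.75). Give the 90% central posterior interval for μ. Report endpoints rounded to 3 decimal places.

The t_21 distribution is symmetric; the 90% interval is -1.93 ± t·0.75 with t_{0.95,21} = 1.721.
Half-width: 1.721 × 0.75 = 1.291.
-1.93 − 1.291 = -3.221; -1.93 + 1.291 = -0.639.

[-3.221, -0.639]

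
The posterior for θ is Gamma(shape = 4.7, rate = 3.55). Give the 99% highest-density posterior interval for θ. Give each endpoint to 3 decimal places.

The posterior is unimodal and skewed, so the HPD interval has equal density at both endpoints and is the shortest 99% interval.
Solving f(0.179) = f(3.180) with F(3.180) − F(0.179) = 0.99 gives [0.179, 3.180].
For comparison, the equal-tailed interval is [0.268, 3.413]; the HPD is narrower and shifted toward the mode.

[0.179, 3.180]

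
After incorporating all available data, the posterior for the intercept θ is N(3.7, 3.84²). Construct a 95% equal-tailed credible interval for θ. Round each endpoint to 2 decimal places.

[-3.83, 11.23]

The posterior is symmetric, so the 95% equal-tailed interval is θ = 3.7 ± z·3.84 with z = 1.960.
Half-width: 1.960 × 3.84 = 7.53.
3.7 − 7.53 = -3.83; 3.7 + 7.53 = 11.23.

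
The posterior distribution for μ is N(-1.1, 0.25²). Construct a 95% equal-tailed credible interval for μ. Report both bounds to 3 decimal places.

The posterior is symmetric, so the 95% equal-tailed interval is μ = -1.1 ± z·0.25 with z = 1.960.
Half-width: 1.960 × 0.25 = 0.490.
-1.1 − 0.490 = -1.590; -1.1 + 0.490 = -0.610.

[-1.590, -0.610]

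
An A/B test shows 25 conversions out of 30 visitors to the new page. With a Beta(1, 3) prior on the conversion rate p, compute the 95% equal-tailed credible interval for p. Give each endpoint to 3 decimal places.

Posterior: Beta(1+25, 3+5) = Beta(26, 8).
Equal-tailed 95% interval: the 0.025 and 0.975 quantiles of Beta(26, 8).
Posterior mean ≈ 0.765, SD ≈ 0.072; a Normal approximation gives roughly [0.624, 0.905].
Exact: F⁻¹(0.025) = 0.611; F⁻¹(0.975) = 0.889.

[0.611, 0.889]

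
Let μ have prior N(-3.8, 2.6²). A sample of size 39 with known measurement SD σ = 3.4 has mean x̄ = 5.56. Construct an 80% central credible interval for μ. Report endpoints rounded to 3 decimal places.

[4.484, 5.850]

Posterior precision = 1/2.6² + 39/3.4² = 0.1479 + 3.3737 = 3.5216, so posterior SD = 0.5329.
Posterior mean = (-3.8/2.6² + 39·5.56/3.4²) / 3.5216 = 5.1668.
Interval: 5.1668 ± 1.282 × 0.5329 → [4.484, 5.850].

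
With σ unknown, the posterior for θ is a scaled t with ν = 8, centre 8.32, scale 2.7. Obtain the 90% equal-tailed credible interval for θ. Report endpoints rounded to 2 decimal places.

The t_8 distribution is symmetric; the 90% interval is 8.32 ± t·2.7 with t_{0.95,8} = 1.860.
Half-width: 1.860 × 2.7 = 5.02.
8.32 − 5.02 = 3.30; 8.32 + 5.02 = 13.34.

[3.30, 13.34]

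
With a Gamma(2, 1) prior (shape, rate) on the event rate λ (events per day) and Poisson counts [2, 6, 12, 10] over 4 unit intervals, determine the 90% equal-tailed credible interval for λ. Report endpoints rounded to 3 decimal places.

Posterior: Gamma(2+30, 1+4) = Gamma(32, 5) (shape, rate).
Equal-tailed 90% interval: Gamma(32, 5) quantiles at 0.05 and 0.95.
Posterior mean ≈ 6.400, SD ≈ 1.131; a Normal approximation gives roughly [4.539, 8.261].
Exact: lower = 4.659; upper = 8.368.

[4.659, 8.368]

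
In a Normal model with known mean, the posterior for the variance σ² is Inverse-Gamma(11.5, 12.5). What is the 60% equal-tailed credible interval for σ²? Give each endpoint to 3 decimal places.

Inverse-Gamma(11.5, 12.5) quantiles: F⁻¹(0.2) and F⁻¹(0.8).
Equivalently, 1/σ² ~ Gamma(11.5, rate = 12.5); invert its 0.8 and 0.2 quantiles.
Posterior mean ≈ 1.190, SD ≈ 0.386; a Normal approximation gives roughly [0.865, 1.516].
Exact: lower = 0.879; upper = 1.455.

[0.879, 1.455]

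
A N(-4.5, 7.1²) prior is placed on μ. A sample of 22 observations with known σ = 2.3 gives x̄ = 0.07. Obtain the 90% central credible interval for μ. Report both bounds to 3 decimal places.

Posterior precision = 1/7.1² + 22/2.3² = 0.0198 + 4.1588 = 4.1786, so posterior SD = 0.4892.
Posterior mean = (-4.5/7.1² + 22·0.07/2.3²) / 4.1786 = 0.0483.
Interval: 0.0483 ± 1.645 × 0.4892 → [-0.756, 0.853].

[-0.756, 0.853]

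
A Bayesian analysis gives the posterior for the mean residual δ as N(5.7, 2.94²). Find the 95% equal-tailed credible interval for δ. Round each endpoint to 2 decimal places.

[-0.06, 11.46]

The posterior is symmetric, so the 95% equal-tailed interval is δ = 5.7 ± z·2.94 with z = 1.960.
Half-width: 1.960 × 2.94 = 5.76.
5.7 − 5.76 = -0.06; 5.7 + 5.76 = 11.46.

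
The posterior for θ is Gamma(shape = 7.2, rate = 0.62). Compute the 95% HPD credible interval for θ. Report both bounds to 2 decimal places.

[3.99, 20.22]

The posterior is unimodal and skewed, so the HPD interval has equal density at both endpoints and is the shortest 95% interval.
Solving f(3.99) = f(20.22) with F(20.22) − F(3.99) = 0.95 gives [3.99, 20.22].
For comparison, the equal-tailed interval is [4.74, 21.51]; the HPD is narrower and shifted toward the mode.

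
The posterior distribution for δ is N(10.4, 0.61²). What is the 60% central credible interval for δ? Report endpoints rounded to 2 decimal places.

[9.89, 10.91]

The posterior is symmetric, so the 60% equal-tailed interval is δ = 10.4 ± z·0.61 with z = 0.842.
Half-width: 0.842 × 0.61 = 0.51.
10.4 − 0.51 = 9.89; 10.4 + 0.51 = 10.91.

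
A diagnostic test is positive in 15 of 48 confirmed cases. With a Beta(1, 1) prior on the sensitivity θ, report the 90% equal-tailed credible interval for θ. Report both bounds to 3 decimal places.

Posterior: Beta(1+15, 1+33) = Beta(16, 34).
Equal-tailed 90% interval: the 0.05 and 0.95 quantiles of Beta(16, 34).
Posterior mean ≈ 0.320, SD ≈ 0.065; a Normal approximation gives roughly [0.213, 0.427].
Exact: F⁻¹(0.05) = 0.217; F⁻¹(0.95) = 0.432.

[0.217, 0.432]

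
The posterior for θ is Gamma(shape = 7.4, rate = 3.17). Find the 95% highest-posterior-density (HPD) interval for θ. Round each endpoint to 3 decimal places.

The posterior is unimodal and skewed, so the HPD interval has equal density at both endpoints and is the shortest 95% interval.
Solving f(0.819) = f(4.042) with F(4.042) − F(0.819) = 0.95 gives [0.819, 4.042].
For comparison, the equal-tailed interval is [0.968, 4.293]; the HPD is narrower and shifted toward the mode.

[0.819, 4.042]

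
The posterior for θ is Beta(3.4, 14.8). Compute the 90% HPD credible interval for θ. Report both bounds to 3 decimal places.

[0.045, 0.322]

The posterior is unimodal and skewed, so the HPD interval has equal density at both endpoints and is the shortest 90% interval.
Solving f(0.045) = f(0.322) with F(0.322) − F(0.045) = 0.90 gives [0.045, 0.322].
For comparison, the equal-tailed interval is [0.062, 0.351]; the HPD is narrower and shifted toward the mode.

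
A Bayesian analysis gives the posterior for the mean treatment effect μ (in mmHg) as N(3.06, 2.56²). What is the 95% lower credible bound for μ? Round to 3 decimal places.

Need L with P(μ ≥ L) = 0.95: L = 3.06 − z_{0.05}·2.56.
z = 1.645; L = 3.06 − 1.645 × 2.56 = -1.151.

-1.151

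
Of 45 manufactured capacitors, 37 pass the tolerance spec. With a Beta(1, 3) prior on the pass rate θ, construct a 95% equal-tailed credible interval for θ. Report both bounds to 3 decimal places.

[0.650, 0.880]

Posterior: Beta(1+37, 3+8) = Beta(38, 11).
Equal-tailed 95% interval: the 0.025 and 0.975 quantiles of Beta(38, 11).
Posterior mean ≈ 0.776, SD ≈ 0.059; a Normal approximation gives roughly [0.660, 0.891].
Exact: F⁻¹(0.025) = 0.650; F⁻¹(0.975) = 0.880.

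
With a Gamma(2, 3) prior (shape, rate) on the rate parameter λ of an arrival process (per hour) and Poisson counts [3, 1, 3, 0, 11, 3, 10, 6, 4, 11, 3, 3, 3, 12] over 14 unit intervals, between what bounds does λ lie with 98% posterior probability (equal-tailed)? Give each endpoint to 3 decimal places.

Posterior: Gamma(2+73, 3+14) = Gamma(75, 17) (shape, rate).
Equal-tailed 98% interval: Gamma(75, 17) quantiles at 0.01 and 0.99.
Posterior mean ≈ 4.412, SD ≈ 0.509; a Normal approximation gives roughly [3.227, 5.597].
Exact: lower = 3.314; upper = 5.683.

[3.314, 5.683]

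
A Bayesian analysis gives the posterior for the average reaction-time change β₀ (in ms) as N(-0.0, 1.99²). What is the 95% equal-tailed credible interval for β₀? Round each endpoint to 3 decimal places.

The posterior is symmetric, so the 95% equal-tailed interval is β₀ = -0.0 ± z·1.99 with z = 1.960.
Half-width: 1.960 × 1.99 = 3.900.
-0.0 − 3.900 = -3.900; -0.0 + 3.900 = 3.900.

[-3.900, 3.900]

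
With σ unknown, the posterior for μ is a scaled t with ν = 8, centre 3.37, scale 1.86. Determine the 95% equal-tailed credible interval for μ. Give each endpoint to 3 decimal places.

[-0.919, 7.659]

The t_8 distribution is symmetric; the 95% interval is 3.37 ± t·1.86 with t_{0.975,8} = 2.306.
Half-width: 2.306 × 1.86 = 4.289.
3.37 − 4.289 = -0.919; 3.37 + 4.289 = 7.659.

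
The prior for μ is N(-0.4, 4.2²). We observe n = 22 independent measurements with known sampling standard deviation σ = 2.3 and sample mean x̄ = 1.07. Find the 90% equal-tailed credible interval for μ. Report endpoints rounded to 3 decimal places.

Posterior precision = 1/4.2² + 22/2.3² = 0.0567 + 4.1588 = 4.2155, so posterior SD = 0.4871.
Posterior mean = (-0.4/4.2² + 22·1.07/2.3²) / 4.2155 = 1.0502.
Interval: 1.0502 ± 1.645 × 0.4871 → [0.249, 1.851].

[0.249, 1.851]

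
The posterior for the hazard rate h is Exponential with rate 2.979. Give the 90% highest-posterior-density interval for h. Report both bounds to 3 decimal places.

The exponential density is strictly decreasing on [0, ∞), so the HPD interval is anchored at 0: [0, q] with P(h ≤ q) = 0.90.
q = −ln(1 − 0.90) / 2.979 = 2.3026 / 2.979 = 0.773.

[0.000, 0.773]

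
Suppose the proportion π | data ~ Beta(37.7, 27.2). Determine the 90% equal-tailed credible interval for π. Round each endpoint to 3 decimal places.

Posterior: Beta(37.7, 27.2).
Equal-tailed 90% interval: the 0.05 and 0.95 quantiles of Beta(37.7, 27.2).
Posterior mean ≈ 0.581, SD ≈ 0.061; a Normal approximation gives roughly [0.481, 0.681].
Exact: F⁻¹(0.05) = 0.479; F⁻¹(0.95) = 0.680.

[0.479, 0.680]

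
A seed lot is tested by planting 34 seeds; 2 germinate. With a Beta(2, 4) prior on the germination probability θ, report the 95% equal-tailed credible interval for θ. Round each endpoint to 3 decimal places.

Posterior: Beta(2+2, 4+32) = Beta(4, 36).
Equal-tailed 95% interval: the 0.025 and 0.975 quantiles of Beta(4, 36).
Posterior mean ≈ 0.100, SD ≈ 0.047; a Normal approximation gives roughly [0.008, 0.192].
Exact: F⁻¹(0.025) = 0.029; F⁻¹(0.975) = 0.209.

[0.029, 0.209]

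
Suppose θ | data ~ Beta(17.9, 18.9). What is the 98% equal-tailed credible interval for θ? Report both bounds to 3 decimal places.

[0.301, 0.673]

Posterior: Beta(17.9, 18.9).
Equal-tailed 98% interval: the 0.01 and 0.99 quantiles of Beta(17.9, 18.9).
Posterior mean ≈ 0.486, SD ≈ 0.081; a Normal approximation gives roughly [0.297, 0.676].
Exact: F⁻¹(0.01) = 0.301; F⁻¹(0.99) = 0.673.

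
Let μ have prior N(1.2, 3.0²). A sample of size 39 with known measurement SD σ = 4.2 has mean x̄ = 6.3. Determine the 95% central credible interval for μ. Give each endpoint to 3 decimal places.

[4.770, 7.342]

Posterior precision = 1/3.0² + 39/4.2² = 0.1111 + 2.2109 = 2.3220, so posterior SD = 0.6562.
Posterior mean = (1.2/3.0² + 39·6.3/4.2²) / 2.3220 = 6.0560.
Interval: 6.0560 ± 1.960 × 0.6562 → [4.770, 7.342].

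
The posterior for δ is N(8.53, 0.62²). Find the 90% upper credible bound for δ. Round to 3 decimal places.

Need U with P(δ ≤ U) = 0.90: U = 8.53 + z_{0.1}·0.62.
z = 1.282; U = 8.53 + 1.282 × 0.62 = 9.325.

9.325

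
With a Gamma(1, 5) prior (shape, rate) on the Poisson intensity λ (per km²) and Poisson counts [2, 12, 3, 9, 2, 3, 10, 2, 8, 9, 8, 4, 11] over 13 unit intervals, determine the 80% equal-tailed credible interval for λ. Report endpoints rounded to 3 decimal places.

[4.027, 5.330]

Posterior: Gamma(1+83, 5+13) = Gamma(84, 18) (shape, rate).
Equal-tailed 80% interval: Gamma(84, 18) quantiles at 0.1 and 0.9.
Posterior mean ≈ 4.667, SD ≈ 0.509; a Normal approximation gives roughly [4.014, 5.319].
Exact: lower = 4.027; upper = 5.330.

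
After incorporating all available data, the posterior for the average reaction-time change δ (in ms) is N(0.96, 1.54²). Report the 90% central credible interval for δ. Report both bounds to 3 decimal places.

The posterior is symmetric, so the 90% equal-tailed interval is δ = 0.96 ± z·1.54 with z = 1.645.
Half-width: 1.645 × 1.54 = 2.533.
0.96 − 2.533 = -1.573; 0.96 + 2.533 = 3.493.

[-1.573, 3.493]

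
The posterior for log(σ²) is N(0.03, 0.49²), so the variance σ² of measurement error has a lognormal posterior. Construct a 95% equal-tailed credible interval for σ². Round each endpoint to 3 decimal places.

On the log scale the 95% interval is 0.03 ± 1.960 × 0.49 = [-0.9304, 0.9904].
Exponentiate: [e^-0.9304, e^0.9904] = [0.394, 2.692].

[0.394, 2.692]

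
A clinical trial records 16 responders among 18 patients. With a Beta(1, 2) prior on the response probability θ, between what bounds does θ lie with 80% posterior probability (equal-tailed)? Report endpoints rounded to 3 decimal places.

[0.696, 0.910]

Posterior: Beta(1+16, 2+2) = Beta(17, 4).
Equal-tailed 80% interval: the 0.1 and 0.9 quantiles of Beta(17, 4).
Posterior mean ≈ 0.810, SD ≈ 0.084; a Normal approximation gives roughly [0.702, 0.917].
Exact: F⁻¹(0.1) = 0.696; F⁻¹(0.9) = 0.910.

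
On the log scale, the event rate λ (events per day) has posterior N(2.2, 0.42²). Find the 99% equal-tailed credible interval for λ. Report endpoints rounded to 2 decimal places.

[3.06, 26.62]

On the log scale the 99% interval is 2.2 ± 2.576 × 0.42 = [1.1182, 3.2818].
Exponentiate: [e^1.1182, e^3.2818] = [3.06, 26.62].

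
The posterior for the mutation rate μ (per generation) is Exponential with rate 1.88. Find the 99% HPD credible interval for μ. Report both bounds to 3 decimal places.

[0.000, 2.450]

The exponential density is strictly decreasing on [0, ∞), so the HPD interval is anchored at 0: [0, q] with P(μ ≤ q) = 0.99.
q = −ln(1 − 0.99) / 1.88 = 4.6052 / 1.88 = 2.450.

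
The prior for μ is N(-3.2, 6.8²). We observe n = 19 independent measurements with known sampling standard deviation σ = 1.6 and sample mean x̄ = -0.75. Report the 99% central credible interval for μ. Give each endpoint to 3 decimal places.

Posterior precision = 1/6.8² + 19/1.6² = 0.0216 + 7.4219 = 7.4435, so posterior SD = 0.3665.
Posterior mean = (-3.2/6.8² + 19·-0.75/1.6²) / 7.4435 = -0.7571.
Interval: -0.7571 ± 2.576 × 0.3665 → [-1.701, 0.187].

[-1.701, 0.187]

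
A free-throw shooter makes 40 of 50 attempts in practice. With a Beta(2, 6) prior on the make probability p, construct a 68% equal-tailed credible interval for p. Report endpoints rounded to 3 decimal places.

Posterior: Beta(2+40, 6+10) = Beta(42, 16).
Equal-tailed 68% interval: the 0.16 and 0.84 quantiles of Beta(42, 16).
Posterior mean ≈ 0.724, SD ≈ 0.058; a Normal approximation gives roughly [0.666, 0.782].
Exact: F⁻¹(0.16) = 0.666; F⁻¹(0.84) = 0.782.

[0.666, 0.782]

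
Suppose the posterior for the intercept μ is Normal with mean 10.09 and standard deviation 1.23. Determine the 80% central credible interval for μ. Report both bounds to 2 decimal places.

The posterior is symmetric, so the 80% equal-tailed interval is μ = 10.09 ± z·1.23 with z = 1.282.
Half-width: 1.282 × 1.23 = 1.58.
10.09 − 1.58 = 8.51; 10.09 + 1.58 = 11.67.

[8.51, 11.67]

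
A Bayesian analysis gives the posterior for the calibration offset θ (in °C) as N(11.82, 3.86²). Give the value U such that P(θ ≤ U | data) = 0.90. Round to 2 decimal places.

Need U with P(θ ≤ U) = 0.90: U = 11.82 + z_{0.1}·3.86.
z = 1.282; U = 11.82 + 1.282 × 3.86 = 16.77.

16.77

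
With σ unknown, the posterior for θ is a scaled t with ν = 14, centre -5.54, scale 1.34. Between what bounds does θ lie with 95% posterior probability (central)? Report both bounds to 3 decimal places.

The t_14 distribution is symmetric; the 95% interval is -5.54 ± t·1.34 with t_{0.975,14} = 2.145.
Half-width: 2.145 × 1.34 = 2.874.
-5.54 − 2.874 = -8.414; -5.54 + 2.874 = -2.666.

[-8.414, -2.666]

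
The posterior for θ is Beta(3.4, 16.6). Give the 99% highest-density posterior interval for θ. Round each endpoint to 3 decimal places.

[0.015, 0.405]

The posterior is unimodal and skewed, so the HPD interval has equal density at both endpoints and is the shortest 99% interval.
Solving f(0.015) = f(0.405) with F(0.405) − F(0.015) = 0.99 gives [0.015, 0.405].
For comparison, the equal-tailed interval is [0.026, 0.430]; the HPD is narrower and shifted toward the mode.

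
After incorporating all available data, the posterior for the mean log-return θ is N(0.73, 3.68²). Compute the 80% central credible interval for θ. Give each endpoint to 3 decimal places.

The posterior is symmetric, so the 80% equal-tailed interval is θ = 0.73 ± z·3.68 with z = 1.282.
Half-width: 1.282 × 3.68 = 4.716.
0.73 − 4.716 = -3.986; 0.73 + 4.716 = 5.446.

[-3.986, 5.446]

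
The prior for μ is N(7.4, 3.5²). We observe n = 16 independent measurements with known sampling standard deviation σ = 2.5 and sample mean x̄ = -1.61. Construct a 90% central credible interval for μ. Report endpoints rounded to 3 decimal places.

[-2.344, -0.320]

Posterior precision = 1/3.5² + 16/2.5² = 0.0816 + 2.5600 = 2.6416, so posterior SD = 0.6153.
Posterior mean = (7.4/3.5² + 16·-1.61/2.5²) / 2.6416 = -1.3316.
Interval: -1.3316 ± 1.645 × 0.6153 → [-2.344, -0.320].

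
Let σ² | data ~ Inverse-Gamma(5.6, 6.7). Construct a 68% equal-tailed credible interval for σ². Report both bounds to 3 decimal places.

Inverse-Gamma(5.6, 6.7) quantiles: F⁻¹(0.16) and F⁻¹(0.84).
Equivalently, 1/σ² ~ Gamma(5.6, rate = 6.7); invert its 0.84 and 0.16 quantiles.
Posterior mean ≈ 1.457, SD ≈ 0.768; a Normal approximation gives roughly [0.693, 2.220].
Exact: lower = 0.850; upper = 2.021.

[0.850, 2.021]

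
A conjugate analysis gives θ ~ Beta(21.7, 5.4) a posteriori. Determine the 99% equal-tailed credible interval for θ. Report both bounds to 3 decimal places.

Posterior: Beta(21.7, 5.4).
Equal-tailed 99% interval: the 0.005 and 0.995 quantiles of Beta(21.7, 5.4).
Posterior mean ≈ 0.801, SD ≈ 0.075; a Normal approximation gives roughly [0.607, 0.995].
Exact: F⁻¹(0.005) = 0.573; F⁻¹(0.995) = 0.949.

[0.573, 0.949]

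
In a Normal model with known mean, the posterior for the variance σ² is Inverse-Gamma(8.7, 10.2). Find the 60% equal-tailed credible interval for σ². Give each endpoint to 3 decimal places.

[0.924, 1.653]

Inverse-Gamma(8.7, 10.2) quantiles: F⁻¹(0.2) and F⁻¹(0.8).
Equivalently, 1/σ² ~ Gamma(8.7, rate = 10.2); invert its 0.8 and 0.2 quantiles.
Posterior mean ≈ 1.325, SD ≈ 0.512; a Normal approximation gives roughly [0.894, 1.755].
Exact: lower = 0.924; upper = 1.653.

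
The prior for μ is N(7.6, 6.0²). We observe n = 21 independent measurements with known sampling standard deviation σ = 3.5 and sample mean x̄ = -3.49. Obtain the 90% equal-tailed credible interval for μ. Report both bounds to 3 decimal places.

Posterior precision = 1/6.0² + 21/3.5² = 0.0278 + 1.7143 = 1.7421, so posterior SD = 0.7576.
Posterior mean = (7.6/6.0² + 21·-3.49/3.5²) / 1.7421 = -3.3132.
Interval: -3.3132 ± 1.645 × 0.7576 → [-4.559, -2.067].

[-4.559, -2.067]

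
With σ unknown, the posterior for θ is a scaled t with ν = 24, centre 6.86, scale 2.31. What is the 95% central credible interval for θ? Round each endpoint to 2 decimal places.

The t_24 distribution is symmetric; the 95% interval is 6.86 ± t·2.31 with t_{0.975,24} = 2.064.
Half-width: 2.064 × 2.31 = 4.77.
6.86 − 4.77 = 2.09; 6.86 + 4.77 = 11.63.

[2.09, 11.63]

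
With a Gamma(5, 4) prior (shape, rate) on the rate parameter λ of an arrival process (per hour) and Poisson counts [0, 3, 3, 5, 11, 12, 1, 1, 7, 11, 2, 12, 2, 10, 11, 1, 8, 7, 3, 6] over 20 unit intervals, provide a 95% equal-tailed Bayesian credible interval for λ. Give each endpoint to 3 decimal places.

[4.183, 5.979]

Posterior: Gamma(5+116, 4+20) = Gamma(121, 24) (shape, rate).
Equal-tailed 95% interval: Gamma(121, 24) quantiles at 0.025 and 0.975.
Posterior mean ≈ 5.042, SD ≈ 0.458; a Normal approximation gives roughly [4.143, 5.940].
Exact: lower = 4.183; upper = 5.979.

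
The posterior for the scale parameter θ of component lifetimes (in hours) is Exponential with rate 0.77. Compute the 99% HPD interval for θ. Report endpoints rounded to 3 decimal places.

[0.000, 5.981]

The exponential density is strictly decreasing on [0, ∞), so the HPD interval is anchored at 0: [0, q] with P(θ ≤ q) = 0.99.
q = −ln(1 − 0.99) / 0.77 = 4.6052 / 0.77 = 5.981.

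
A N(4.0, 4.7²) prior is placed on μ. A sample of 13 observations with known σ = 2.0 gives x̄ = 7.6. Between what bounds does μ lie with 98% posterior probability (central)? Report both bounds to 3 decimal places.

Posterior precision = 1/4.7² + 13/2.0² = 0.0453 + 3.2500 = 3.2953, so posterior SD = 0.5509.
Posterior mean = (4.0/4.7² + 13·7.6/2.0²) / 3.2953 = 7.5505.
Interval: 7.5505 ± 2.326 × 0.5509 → [6.269, 8.832].

[6.269, 8.832]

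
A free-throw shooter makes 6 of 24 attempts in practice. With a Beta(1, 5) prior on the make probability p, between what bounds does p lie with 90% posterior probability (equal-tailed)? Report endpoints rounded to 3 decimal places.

Posterior: Beta(1+6, 5+18) = Beta(7, 23).
Equal-tailed 90% interval: the 0.05 and 0.95 quantiles of Beta(7, 23).
Posterior mean ≈ 0.233, SD ≈ 0.076; a Normal approximation gives roughly [0.108, 0.358].
Exact: F⁻¹(0.05) = 0.119; F⁻¹(0.95) = 0.368.

[0.119, 0.368]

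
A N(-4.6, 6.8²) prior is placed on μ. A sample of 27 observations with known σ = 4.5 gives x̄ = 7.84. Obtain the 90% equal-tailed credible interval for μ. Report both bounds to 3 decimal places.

[6.228, 9.055]

Posterior precision = 1/6.8² + 27/4.5² = 0.0216 + 1.3333 = 1.3550, so posterior SD = 0.8591.
Posterior mean = (-4.6/6.8² + 27·7.84/4.5²) / 1.3550 = 7.6414.
Interval: 7.6414 ± 1.645 × 0.8591 → [6.228, 9.055].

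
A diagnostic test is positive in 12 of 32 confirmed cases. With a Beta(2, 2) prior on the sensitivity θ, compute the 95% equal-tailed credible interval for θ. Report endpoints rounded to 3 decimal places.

Posterior: Beta(2+12, 2+20) = Beta(14, 22).
Equal-tailed 95% interval: the 0.025 and 0.975 quantiles of Beta(14, 22).
Posterior mean ≈ 0.389, SD ≈ 0.080; a Normal approximation gives roughly [0.232, 0.546].
Exact: F⁻¹(0.025) = 0.239; F⁻¹(0.975) = 0.551.

[0.239, 0.551]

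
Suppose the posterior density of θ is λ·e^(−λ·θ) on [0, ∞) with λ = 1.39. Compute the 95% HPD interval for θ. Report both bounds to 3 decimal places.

The exponential density is strictly decreasing on [0, ∞), so the HPD interval is anchored at 0: [0, q] with P(θ ≤ q) = 0.95.
q = −ln(1 − 0.95) / 1.39 = 2.9957 / 1.39 = 2.155.

[0.000, 2.155]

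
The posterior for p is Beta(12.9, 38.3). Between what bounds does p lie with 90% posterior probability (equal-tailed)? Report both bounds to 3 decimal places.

Posterior: Beta(12.9, 38.3).
Equal-tailed 90% interval: the 0.05 and 0.95 quantiles of Beta(12.9, 38.3).
Posterior mean ≈ 0.252, SD ≈ 0.060; a Normal approximation gives roughly [0.153, 0.351].
Exact: F⁻¹(0.05) = 0.159; F⁻¹(0.95) = 0.356.

[0.159, 0.356]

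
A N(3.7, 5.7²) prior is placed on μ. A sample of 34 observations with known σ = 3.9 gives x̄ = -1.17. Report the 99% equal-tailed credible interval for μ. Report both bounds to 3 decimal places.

Posterior precision = 1/5.7² + 34/3.9² = 0.0308 + 2.2354 = 2.2662, so posterior SD = 0.6643.
Posterior mean = (3.7/5.7² + 34·-1.17/3.9²) / 2.2662 = -1.1039.
Interval: -1.1039 ± 2.576 × 0.6643 → [-2.815, 0.607].

[-2.815, 0.607]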